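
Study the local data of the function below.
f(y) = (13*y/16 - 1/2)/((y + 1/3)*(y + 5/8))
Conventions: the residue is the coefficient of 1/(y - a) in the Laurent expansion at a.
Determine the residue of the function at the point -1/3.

The residue is -37/14.

At the order-1 pole -1/3 set g(y) = (y - (-1/3))*f(y) = (13*y/16 - 1/2)/(y + 5/8).
Simple pole: residue = g(a) at a = -1/3, which is -37/14.


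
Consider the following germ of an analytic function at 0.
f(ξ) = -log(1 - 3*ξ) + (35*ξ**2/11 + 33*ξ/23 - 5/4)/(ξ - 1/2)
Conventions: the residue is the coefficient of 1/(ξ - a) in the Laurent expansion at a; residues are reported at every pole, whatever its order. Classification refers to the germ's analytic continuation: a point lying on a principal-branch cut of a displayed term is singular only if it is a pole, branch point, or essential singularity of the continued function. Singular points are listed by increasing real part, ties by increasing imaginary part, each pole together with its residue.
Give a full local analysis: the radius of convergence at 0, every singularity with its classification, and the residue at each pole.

Radius of convergence at 0: 1/3.
At 1/3: a logarithmic branch point.
At 1/2: a pole of order 1; residue 133/506.

Denominator factor (ξ - 1/2): pole of order 1 at 1/2, modulus 1/2.
Branch term (-1)*log(1 - ξ/(1/3)): its argument vanishes at ξ = 1/3, a logarithmic branch point, modulus 1/3.
The radius of convergence is the smallest modulus among the singular points: 1/3.
The branch term is analytic at 1/2 and contributes nothing to the residue; only the rational part matters.
At the order-1 pole 1/2 set g(ξ) = (ξ - (1/2))*(rational part) = 35*ξ**2/11 + 33*ξ/23 - 5/4.
Simple pole: residue = g(a) at a = 1/2, which is 133/506.
List the singular points by increasing real part (a conjugate pair: the negative imaginary part first).


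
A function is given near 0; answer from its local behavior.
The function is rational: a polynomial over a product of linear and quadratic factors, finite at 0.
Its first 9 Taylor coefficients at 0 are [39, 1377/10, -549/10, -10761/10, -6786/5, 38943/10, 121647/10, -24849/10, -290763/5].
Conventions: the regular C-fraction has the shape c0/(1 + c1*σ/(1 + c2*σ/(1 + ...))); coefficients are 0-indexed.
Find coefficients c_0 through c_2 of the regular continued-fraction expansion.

The regular C-fraction coefficients are [39, -459/130, 78157/19890].

Taylor coefficients (read off): a_0 = 39, a_1 = 1377/10, a_2 = -549/10.
c0 = a_0 = 39. Peel one level at a time: if S = 1 + c*σ/S' with S'(0) = 1, then c is the σ-coefficient of S and S' = c*σ/(S - 1).
S_1 = c0/f = 1 + (-459/130)*σ + (234471/16900)*σ^2 + ...; c1 = -459/130.
S_2 = c1*σ/(S_1 - 1) = 1 + (78157/19890)*σ + ...; c2 = 78157/19890.


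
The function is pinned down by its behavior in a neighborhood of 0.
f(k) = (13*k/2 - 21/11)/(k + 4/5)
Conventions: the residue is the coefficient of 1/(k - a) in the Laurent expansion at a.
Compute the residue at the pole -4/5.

At the order-1 pole -4/5 set g(k) = (k - (-4/5))*f(k) = 13*k/2 - 21/11.
Simple pole: residue = g(a) at a = -4/5, which is -391/55.

The residue is -391/55.


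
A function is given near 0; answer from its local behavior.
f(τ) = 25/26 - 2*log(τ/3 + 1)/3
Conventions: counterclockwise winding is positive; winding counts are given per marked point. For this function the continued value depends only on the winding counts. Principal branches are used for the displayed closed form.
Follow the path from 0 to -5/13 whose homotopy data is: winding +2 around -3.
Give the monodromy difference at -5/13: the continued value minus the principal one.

Continued minus principal equals -(8/3)*pi*i.

The rational part is single-valued and drops out of the difference; each branch term changes only by its own monodromy.
(-2/3)*log(1 - τ/(-3)): each positive loop around -3 adds 2*pi*i to the log, so winding +2 contributes (-2/3)*(2)*2*pi*i = -(8/3)*pi*i.
Summing the contributions at τ = -5/13 gives -(8/3)*pi*i.


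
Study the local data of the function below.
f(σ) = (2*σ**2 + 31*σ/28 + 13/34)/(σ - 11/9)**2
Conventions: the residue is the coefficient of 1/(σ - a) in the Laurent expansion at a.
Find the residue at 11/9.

At the order-2 pole 11/9 set g(σ) = (σ - (11/9))^2*f(σ) = 2*σ**2 + 31*σ/28 + 13/34.
Order-2 pole: residue = g'(a); g'(11/9) = 1511/252, so the residue is 1511/252.

The residue is 1511/252.


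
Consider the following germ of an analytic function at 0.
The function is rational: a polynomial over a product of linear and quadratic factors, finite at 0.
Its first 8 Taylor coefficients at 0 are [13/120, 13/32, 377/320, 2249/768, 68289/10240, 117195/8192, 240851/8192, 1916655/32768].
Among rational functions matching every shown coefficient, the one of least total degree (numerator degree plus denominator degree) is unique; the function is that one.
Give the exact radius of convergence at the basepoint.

The radius of convergence is -5/4 + (1/4)*sqrt(57).

No rational of total degree below 6 reproduces all 8 coefficients; solving the [0/6] Pade equations on them gives f(τ) = -13/(15*(τ**2 + 5*τ/2 - 2)**3), whose expansion matches every shown term.
Denominator factor (τ**2 + 5*τ/2 - 2)^3: discriminant 57/4, real irrational roots -5/4 + (1/4)*sqrt(57) and -5/4 - (1/4)*sqrt(57); poles of order 3, moduli -5/4 + (1/4)*sqrt(57) and 5/4 + (1/4)*sqrt(57).
The radius of convergence is the smallest modulus among the singular points: -5/4 + (1/4)*sqrt(57).


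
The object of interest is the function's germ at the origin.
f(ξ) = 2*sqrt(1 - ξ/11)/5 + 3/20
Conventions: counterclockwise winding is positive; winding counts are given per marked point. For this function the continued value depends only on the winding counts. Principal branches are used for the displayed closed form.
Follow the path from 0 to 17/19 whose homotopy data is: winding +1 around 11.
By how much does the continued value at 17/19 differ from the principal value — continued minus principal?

The rational part is single-valued and drops out of the difference; each branch term changes only by its own monodromy.
(2/5)*sqrt(1 - ξ/(11)): winding +1 is odd, the square root flips sign, contributing -2*(2/5)*sqrt(1 - (17/19)/(11)) = -2*(2/5)*sqrt(192/209) = -(32/1045)*sqrt(627).
Summing the contributions at ξ = 17/19 gives -(32/1045)*sqrt(627).

Continued minus principal equals -(32/1045)*sqrt(627).


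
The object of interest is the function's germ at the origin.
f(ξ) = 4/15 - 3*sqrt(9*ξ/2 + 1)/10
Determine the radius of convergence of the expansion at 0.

Branch term (-3/10)*sqrt(1 - ξ/(-2/9)): its argument vanishes at ξ = -2/9, a square-root branch point, modulus 2/9.
The radius of convergence is the smallest modulus among the singular points: 2/9.

The radius of convergence is 2/9.


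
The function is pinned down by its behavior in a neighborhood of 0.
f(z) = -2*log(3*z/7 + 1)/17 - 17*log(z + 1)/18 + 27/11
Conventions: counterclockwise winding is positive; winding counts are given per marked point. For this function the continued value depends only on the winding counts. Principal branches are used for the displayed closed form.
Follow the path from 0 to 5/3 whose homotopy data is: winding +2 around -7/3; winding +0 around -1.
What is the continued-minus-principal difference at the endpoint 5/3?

Continued minus principal equals -(8/17)*pi*i.

The rational part is single-valued and drops out of the difference; each branch term changes only by its own monodromy.
(-17/18)*log(1 - z/(-1)): winding 0 around -1, so this term returns to its principal value, contribution 0.
(-2/17)*log(1 - z/(-7/3)): each positive loop around -7/3 adds 2*pi*i to the log, so winding +2 contributes (-2/17)*(2)*2*pi*i = -(8/17)*pi*i.
Summing the contributions at z = 5/3 gives -(8/17)*pi*i.


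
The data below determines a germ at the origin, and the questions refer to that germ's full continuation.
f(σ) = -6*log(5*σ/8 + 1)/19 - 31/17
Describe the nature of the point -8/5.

The term (-6/19)*log(1 - σ/(-8/5)) has argument 1 - -8/5/(-8/5) = 0 at -8/5: a logarithmic (infinitely-sheeted) branch point; the remaining terms are analytic or single-valued there.

The point is a logarithmic branch point.


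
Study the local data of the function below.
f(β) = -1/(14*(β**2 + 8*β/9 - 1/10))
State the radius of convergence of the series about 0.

Denominator factor (β**2 + 8*β/9 - 1/10): discriminant 482/405, real irrational roots -4/9 + (1/90)*sqrt(2410) and -4/9 - (1/90)*sqrt(2410); poles of order 1, moduli -4/9 + (1/90)*sqrt(2410) and 4/9 + (1/90)*sqrt(2410).
The radius of convergence is the smallest modulus among the singular points: -4/9 + (1/90)*sqrt(2410).

The radius of convergence is -4/9 + (1/90)*sqrt(2410).


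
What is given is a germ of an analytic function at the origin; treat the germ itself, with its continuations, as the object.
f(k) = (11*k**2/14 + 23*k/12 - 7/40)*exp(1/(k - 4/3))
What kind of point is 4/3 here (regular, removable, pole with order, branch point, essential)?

The exponent 1/(k - (4/3)) has a pole at 4/3, so exp(1/(k - (4/3))) takes every nonzero value near it: an essential singularity (not a pole of any order).

The point is an essential singularity.


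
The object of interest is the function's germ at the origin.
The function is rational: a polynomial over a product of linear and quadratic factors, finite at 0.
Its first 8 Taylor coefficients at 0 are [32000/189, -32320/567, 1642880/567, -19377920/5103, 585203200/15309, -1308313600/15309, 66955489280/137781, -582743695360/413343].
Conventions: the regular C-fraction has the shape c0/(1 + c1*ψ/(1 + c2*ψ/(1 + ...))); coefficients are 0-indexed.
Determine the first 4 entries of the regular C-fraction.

The regular C-fraction coefficients are [32000/189, 101/300, 1529999/30300, -23110544800/463589697].

Taylor coefficients (read off): a_0 = 32000/189, a_1 = -32320/567, a_2 = 1642880/567, a_3 = -19377920/5103.
c0 = a_0 = 32000/189. Peel one level at a time: if S = 1 + c*ψ/S' with S'(0) = 1, then c is the ψ-coefficient of S and S' = c*ψ/(S - 1).
S_1 = c0/f = 1 + (101/300)*ψ + (-1529999/90000)*ψ^2 + ...; c1 = 101/300.
S_2 = c1*ψ/(S_1 - 1) = 1 + (1529999/30300)*ψ + (231105448/91809)*ψ^2 + ...; c2 = 1529999/30300.
S_3 = c2*ψ/(S_2 - 1) = 1 + (-23110544800/463589697)*ψ + ...; c3 = -23110544800/463589697.


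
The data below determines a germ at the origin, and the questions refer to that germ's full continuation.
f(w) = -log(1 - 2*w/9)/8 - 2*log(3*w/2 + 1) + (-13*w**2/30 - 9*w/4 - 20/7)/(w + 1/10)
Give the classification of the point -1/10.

The denominator factor w + 1/10 vanishes at -1/10 and appears to the power 1; the numerator there equals -27683/10500, nonzero, and no other factor vanishes.
The branch terms are analytic at this point.
Hence a pole whose order is the multiplicity, 1.

The point is a pole of order 1.


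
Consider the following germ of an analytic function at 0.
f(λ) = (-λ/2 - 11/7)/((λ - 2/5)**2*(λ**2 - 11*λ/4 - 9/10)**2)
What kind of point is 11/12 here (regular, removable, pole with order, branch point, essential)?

Denominator factors: λ**2 - 11*λ/4 - 9/10 = -929/360 at λ = 11/12; λ - 2/5 = 31/60 at λ = 11/12 — none vanishes.
So the germ continues analytically to 11/12.

The point is a regular point.


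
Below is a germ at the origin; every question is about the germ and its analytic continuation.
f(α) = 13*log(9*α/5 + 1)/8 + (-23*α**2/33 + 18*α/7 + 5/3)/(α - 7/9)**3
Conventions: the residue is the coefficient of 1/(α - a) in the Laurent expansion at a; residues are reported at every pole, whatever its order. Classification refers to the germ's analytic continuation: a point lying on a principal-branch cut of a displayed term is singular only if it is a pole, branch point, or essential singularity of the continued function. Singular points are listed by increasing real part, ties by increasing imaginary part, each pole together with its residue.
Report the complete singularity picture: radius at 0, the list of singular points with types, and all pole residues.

Radius of convergence at 0: 5/9.
At -5/9: a logarithmic branch point.
At 7/9: a pole of order 3; residue -23/33.

Denominator factor (α - 7/9)^3: pole of order 3 at 7/9, modulus 7/9.
Branch term (13/8)*log(1 - α/(-5/9)): its argument vanishes at α = -5/9, a logarithmic branch point, modulus 5/9.
The radius of convergence is the smallest modulus among the singular points: 5/9.
The branch term is analytic at 7/9 and contributes nothing to the residue; only the rational part matters.
At the order-3 pole 7/9 set g(α) = (α - (7/9))^3*(rational part) = -23*α**2/33 + 18*α/7 + 5/3.
Order-3 pole: residue = g''(a)/2; g''(7/9) = -46/33, so the residue is -23/33.
List the singular points by increasing real part (a conjugate pair: the negative imaginary part first).


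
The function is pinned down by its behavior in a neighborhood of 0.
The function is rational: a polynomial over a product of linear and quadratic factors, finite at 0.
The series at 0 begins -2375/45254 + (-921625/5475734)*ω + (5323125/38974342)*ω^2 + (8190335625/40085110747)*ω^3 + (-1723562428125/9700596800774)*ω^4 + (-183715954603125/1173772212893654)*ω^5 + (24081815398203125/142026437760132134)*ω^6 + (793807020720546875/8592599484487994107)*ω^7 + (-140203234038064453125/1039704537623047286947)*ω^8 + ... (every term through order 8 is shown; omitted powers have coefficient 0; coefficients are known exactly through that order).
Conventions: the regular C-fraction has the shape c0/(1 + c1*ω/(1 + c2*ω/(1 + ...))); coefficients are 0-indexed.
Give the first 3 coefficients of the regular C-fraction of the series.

The regular C-fraction coefficients are [-2375/45254, -7373/2299, 68116084/16950527].

Taylor coefficients (read off): a_0 = -2375/45254, a_1 = -921625/5475734, a_2 = 5323125/38974342.
c0 = a_0 = -2375/45254. Peel one level at a time: if S = 1 + c*ω/S' with S'(0) = 1, then c is the ω-coefficient of S and S' = c*ω/(S - 1).
S_1 = c0/f = 1 + (-7373/2299)*ω + (68116084/5285401)*ω^2 + ...; c1 = -7373/2299.
S_2 = c1*ω/(S_1 - 1) = 1 + (68116084/16950527)*ω + ...; c2 = 68116084/16950527.


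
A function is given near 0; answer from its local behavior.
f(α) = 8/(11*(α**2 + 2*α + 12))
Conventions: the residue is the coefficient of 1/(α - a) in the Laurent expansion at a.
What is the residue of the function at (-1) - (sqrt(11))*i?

The factor α**2 + 2*α + 12 splits as (α - a)(α - a') with a = (-1) - (sqrt(11))*i, a' = (-1) + (sqrt(11))*i. At the order-1 pole a set g(α) = (α - a)*f(α) = [8/11] / (α - a').
Simple pole: residue = g(a) at a = (-1) - (sqrt(11))*i, which is ((4/121)*sqrt(11))*i.

The residue is ((4/121)*sqrt(11))*i.


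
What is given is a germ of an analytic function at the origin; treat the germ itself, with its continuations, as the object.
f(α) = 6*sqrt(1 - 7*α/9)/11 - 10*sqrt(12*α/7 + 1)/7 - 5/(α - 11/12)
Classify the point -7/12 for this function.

The term (-10/7)*sqrt(1 - α/(-7/12)) has argument 1 - -7/12/(-7/12) = 0 at -7/12: a square-root (algebraic, two-sheeted) branch point; the remaining terms are analytic or single-valued there.

The point is an algebraic (square-root) branch point.


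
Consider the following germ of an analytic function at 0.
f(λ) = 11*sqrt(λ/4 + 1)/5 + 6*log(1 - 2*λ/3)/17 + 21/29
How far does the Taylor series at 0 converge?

Branch term (6/17)*log(1 - λ/(3/2)): its argument vanishes at λ = 3/2, a logarithmic branch point, modulus 3/2.
Branch term (11/5)*sqrt(1 - λ/(-4)): its argument vanishes at λ = -4, a square-root branch point, modulus 4.
The radius of convergence is the smallest modulus among the singular points: 3/2.

The radius of convergence is 3/2.


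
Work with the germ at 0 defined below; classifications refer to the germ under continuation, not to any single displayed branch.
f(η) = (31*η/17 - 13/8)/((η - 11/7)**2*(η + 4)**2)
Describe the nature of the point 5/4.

The point is a regular point.

Denominator factors: η + 4 = 21/4 at η = 5/4; η - 11/7 = -9/28 at η = 5/4 — none vanishes.
So the germ continues analytically to 5/4.


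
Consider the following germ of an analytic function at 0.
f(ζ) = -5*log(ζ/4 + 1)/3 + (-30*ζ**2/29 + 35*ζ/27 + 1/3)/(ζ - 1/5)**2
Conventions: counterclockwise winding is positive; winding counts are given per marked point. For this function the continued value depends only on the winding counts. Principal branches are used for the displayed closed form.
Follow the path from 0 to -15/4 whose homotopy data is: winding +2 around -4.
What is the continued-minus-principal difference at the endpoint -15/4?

The rational part is single-valued and drops out of the difference; each branch term changes only by its own monodromy.
(-5/3)*log(1 - ζ/(-4)): each positive loop around -4 adds 2*pi*i to the log, so winding +2 contributes (-5/3)*(2)*2*pi*i = -(20/3)*pi*i.
Summing the contributions at ζ = -15/4 gives -(20/3)*pi*i.

Continued minus principal equals -(20/3)*pi*i.


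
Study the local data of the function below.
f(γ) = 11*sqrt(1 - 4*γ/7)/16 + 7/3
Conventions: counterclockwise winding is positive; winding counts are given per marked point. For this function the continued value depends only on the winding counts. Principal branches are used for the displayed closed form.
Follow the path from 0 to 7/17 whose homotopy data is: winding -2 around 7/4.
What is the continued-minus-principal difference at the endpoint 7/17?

Continued minus principal equals 0.

The rational part is single-valued and drops out of the difference; each branch term changes only by its own monodromy.
(11/16)*sqrt(1 - γ/(7/4)): winding -2 is even, the square root returns to the same sheet, contribution 0.
Summing the contributions at γ = 7/17 gives 0.


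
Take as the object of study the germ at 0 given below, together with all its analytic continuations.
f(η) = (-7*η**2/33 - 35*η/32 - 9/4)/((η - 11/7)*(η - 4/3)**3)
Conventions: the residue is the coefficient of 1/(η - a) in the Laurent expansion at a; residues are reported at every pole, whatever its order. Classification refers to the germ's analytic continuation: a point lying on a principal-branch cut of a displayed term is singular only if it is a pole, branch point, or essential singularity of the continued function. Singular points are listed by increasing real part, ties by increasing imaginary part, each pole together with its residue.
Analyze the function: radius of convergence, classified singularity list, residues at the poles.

Denominator factor (η - 11/7): pole of order 1 at 11/7, modulus 11/7.
Denominator factor (η - 4/3)^3: pole of order 3 at 4/3, modulus 4/3.
The radius of convergence is the smallest modulus among the singular points: 4/3.
At the order-3 pole 4/3 set g(η) = (η - (4/3))^3*f(η) = (-7*η**2/33 - 35*η/32 - 9/4)/(η - 11/7).
Order-3 pole: residue = g''(a)/2; g''(4/3) = 1331379/2000, so the residue is 1331379/4000.
At the order-1 pole 11/7 set g(η) = (η - (11/7))*f(η) = (-7*η**2/33 - 35*η/32 - 9/4)/(η - 4/3)**3.
Simple pole: residue = g(a) at a = 11/7, which is -1331379/4000.
List the singular points by increasing real part (a conjugate pair: the negative imaginary part first).

Radius of convergence at 0: 4/3.
At 4/3: a pole of order 3; residue 1331379/4000.
At 11/7: a pole of order 1; residue -1331379/4000.


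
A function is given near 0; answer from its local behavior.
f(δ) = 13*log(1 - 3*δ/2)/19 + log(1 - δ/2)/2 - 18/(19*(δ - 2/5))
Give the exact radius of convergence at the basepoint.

Denominator factor (δ - 2/5): pole of order 1 at 2/5, modulus 2/5.
Branch term (1/2)*log(1 - δ/(2)): its argument vanishes at δ = 2, a logarithmic branch point, modulus 2.
Branch term (13/19)*log(1 - δ/(2/3)): its argument vanishes at δ = 2/3, a logarithmic branch point, modulus 2/3.
The radius of convergence is the smallest modulus among the singular points: 2/5.

The radius of convergence is 2/5.


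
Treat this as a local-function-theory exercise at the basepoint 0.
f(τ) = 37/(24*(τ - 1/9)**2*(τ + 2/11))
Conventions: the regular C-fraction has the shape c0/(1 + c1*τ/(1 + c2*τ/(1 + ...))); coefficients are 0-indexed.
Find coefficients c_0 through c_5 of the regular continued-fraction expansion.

Taylor coefficients (expand at 0): a_0 = 10989/16, a_1 = 274725/32, a_2 = 7659333/64, a_3 = 172098729/128, a_4 = 3874820301/256, a_5 = 81963753201/512.
c0 = a_0 = 10989/16. Peel one level at a time: if S = 1 + c*τ/S' with S'(0) = 1, then c is the τ-coefficient of S and S' = c*τ/(S - 1).
S_1 = c0/f = 1 + (-25/2)*τ + (-18)*τ^2 + ...; c1 = -25/2.
S_2 = c1*τ/(S_1 - 1) = 1 + (-36/25)*τ + (23571/625)*τ^2 + ...; c2 = -36/25.
S_3 = c2*τ/(S_2 - 1) = 1 + (2619/100)*τ + (9801/16)*τ^2 + ...; c3 = 2619/100.
S_4 = c3*τ/(S_3 - 1) = 1 + (-9075/388)*τ + (-299475/9409)*τ^2 + ...; c4 = -9075/388.
S_5 = c4*τ/(S_4 - 1) = 1 + (-132/97)*τ + ...; c5 = -132/97.

The regular C-fraction coefficients are [10989/16, -25/2, -36/25, 2619/100, -9075/388, -132/97].


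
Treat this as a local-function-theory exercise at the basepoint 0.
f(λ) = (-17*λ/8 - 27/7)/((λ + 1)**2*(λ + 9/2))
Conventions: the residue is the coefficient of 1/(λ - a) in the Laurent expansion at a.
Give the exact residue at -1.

The residue is -639/1372.

At the order-2 pole -1 set g(λ) = (λ - (-1))^2*f(λ) = (-17*λ/8 - 27/7)/(λ + 9/2).
Order-2 pole: residue = g'(a); g'(-1) = -639/1372, so the residue is -639/1372.


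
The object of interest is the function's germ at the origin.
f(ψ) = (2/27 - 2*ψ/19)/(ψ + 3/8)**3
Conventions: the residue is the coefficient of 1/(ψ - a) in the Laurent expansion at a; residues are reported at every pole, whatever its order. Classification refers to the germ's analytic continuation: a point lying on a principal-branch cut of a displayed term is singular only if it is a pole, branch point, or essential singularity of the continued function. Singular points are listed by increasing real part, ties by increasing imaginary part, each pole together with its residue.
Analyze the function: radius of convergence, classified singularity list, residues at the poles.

Radius of convergence at 0: 3/8.
At -3/8: a pole of order 3; residue 0.

Denominator factor (ψ + 3/8)^3: pole of order 3 at -3/8, modulus 3/8.
The radius of convergence is the smallest modulus among the singular points: 3/8.
At the order-3 pole -3/8 set g(ψ) = (ψ - (-3/8))^3*f(ψ) = 2/27 - 2*ψ/19.
Order-3 pole: residue = g''(a)/2; g''(-3/8) = 0, so the residue is 0.


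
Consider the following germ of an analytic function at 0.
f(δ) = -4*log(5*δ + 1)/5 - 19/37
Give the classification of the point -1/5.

The term (-4/5)*log(1 - δ/(-1/5)) has argument 1 - -1/5/(-1/5) = 0 at -1/5: a logarithmic (infinitely-sheeted) branch point; the remaining terms are analytic or single-valued there.

The point is a logarithmic branch point.


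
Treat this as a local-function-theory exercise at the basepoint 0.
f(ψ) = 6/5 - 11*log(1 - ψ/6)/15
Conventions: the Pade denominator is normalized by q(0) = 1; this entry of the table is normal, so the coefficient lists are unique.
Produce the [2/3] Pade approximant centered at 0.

The Pade approximant has numerator coefficients [6/5, -199/2250, -499/81000]; denominator coefficients [1, -79/450, 23/5400, 11/97200].

Taylor coefficients needed (expand at 0): a_0 = 6/5, a_1 = 11/90, a_2 = 11/1080, a_3 = 11/9720, a_4 = 11/77760, a_5 = 11/583200.
Write the denominator as Q(ψ) = 1 + q1*ψ + q2*ψ^2 + q3*ψ^3. Requiring Q*f - P = O(ψ^6) with deg P <= 2 kills the coefficients of ψ^3..ψ^5 in Q*f:
  ψ^3: a_3 + q1*a_2 + q2*a_1 + q3*a_0 = 0, i.e. 11/9720 + (11/1080)*q1 + (11/90)*q2 + (6/5)*q3 = 0.
  ψ^4: a_4 + q1*a_3 + q2*a_2 + q3*a_1 = 0, i.e. 11/77760 + (11/9720)*q1 + (11/1080)*q2 + (11/90)*q3 = 0.
  ψ^5: a_5 + q1*a_4 + q2*a_3 + q3*a_2 = 0, i.e. 11/583200 + (11/77760)*q1 + (11/9720)*q2 + (11/1080)*q3 = 0.
Solving this linear system: q1 = -79/450, q2 = 23/5400, q3 = 11/97200.
The numerator is Q*f truncated at degree 2: P0 = a_0 = 6/5; P1 = a_1 + q1*a_0 = -199/2250; P2 = a_2 + q1*a_1 + q2*a_0 = -499/81000.


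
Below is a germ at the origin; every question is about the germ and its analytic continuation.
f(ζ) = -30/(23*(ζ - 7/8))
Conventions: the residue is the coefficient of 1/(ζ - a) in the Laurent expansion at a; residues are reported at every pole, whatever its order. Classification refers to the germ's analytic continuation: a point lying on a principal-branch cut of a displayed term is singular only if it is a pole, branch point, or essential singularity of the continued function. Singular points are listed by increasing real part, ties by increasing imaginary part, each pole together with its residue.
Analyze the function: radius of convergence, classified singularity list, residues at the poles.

Denominator factor (ζ - 7/8): pole of order 1 at 7/8, modulus 7/8.
The radius of convergence is the smallest modulus among the singular points: 7/8.
At the order-1 pole 7/8 set g(ζ) = (ζ - (7/8))*f(ζ) = -30/23.
Simple pole: residue = g(a) at a = 7/8, which is -30/23.

Radius of convergence at 0: 7/8.
At 7/8: a pole of order 1; residue -30/23.


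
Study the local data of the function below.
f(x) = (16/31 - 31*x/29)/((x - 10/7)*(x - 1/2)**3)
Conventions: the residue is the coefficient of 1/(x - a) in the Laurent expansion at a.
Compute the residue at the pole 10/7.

At the order-1 pole 10/7 set g(x) = (x - (10/7))*f(x) = (16/31 - 31*x/29)/(x - 1/2)**3.
Simple pole: residue = g(a) at a = 10/7, which is -2493904/1975103.

The residue is -2493904/1975103.


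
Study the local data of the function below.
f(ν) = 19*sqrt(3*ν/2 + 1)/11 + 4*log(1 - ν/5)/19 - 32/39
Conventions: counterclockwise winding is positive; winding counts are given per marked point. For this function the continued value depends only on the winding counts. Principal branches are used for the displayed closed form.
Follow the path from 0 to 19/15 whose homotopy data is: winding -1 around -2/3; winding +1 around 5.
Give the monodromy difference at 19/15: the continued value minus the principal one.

The rational part is single-valued and drops out of the difference; each branch term changes only by its own monodromy.
(19/11)*sqrt(1 - ν/(-2/3)): winding -1 is odd, the square root flips sign, contributing -2*(19/11)*sqrt(1 - (19/15)/(-2/3)) = -2*(19/11)*sqrt(29/10) = -(19/55)*sqrt(290).
(4/19)*log(1 - ν/(5)): each positive loop around 5 adds 2*pi*i to the log, so winding +1 contributes (4/19)*(1)*2*pi*i = (8/19)*pi*i.
Summing the contributions at ν = 19/15 gives (-(19/55)*sqrt(290)) + ((8/19)*pi)*i.

Continued minus principal equals (-(19/55)*sqrt(290)) + ((8/19)*pi)*i.


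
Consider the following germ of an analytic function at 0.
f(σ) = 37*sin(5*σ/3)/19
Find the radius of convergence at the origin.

The factor sin(5*σ/3) is entire and contributes no finite singular point.
The polynomial part has no poles.
No finite singular points: the Taylor series at 0 converges everywhere.

The radius of convergence is infinite.


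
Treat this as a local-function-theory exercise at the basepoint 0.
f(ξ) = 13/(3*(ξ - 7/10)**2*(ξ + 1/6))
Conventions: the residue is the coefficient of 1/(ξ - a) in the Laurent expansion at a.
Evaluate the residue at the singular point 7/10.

The residue is -75/13.

At the order-2 pole 7/10 set g(ξ) = (ξ - (7/10))^2*f(ξ) = 13/(3*(ξ + 1/6)).
Order-2 pole: residue = g'(a); g'(7/10) = -75/13, so the residue is -75/13.


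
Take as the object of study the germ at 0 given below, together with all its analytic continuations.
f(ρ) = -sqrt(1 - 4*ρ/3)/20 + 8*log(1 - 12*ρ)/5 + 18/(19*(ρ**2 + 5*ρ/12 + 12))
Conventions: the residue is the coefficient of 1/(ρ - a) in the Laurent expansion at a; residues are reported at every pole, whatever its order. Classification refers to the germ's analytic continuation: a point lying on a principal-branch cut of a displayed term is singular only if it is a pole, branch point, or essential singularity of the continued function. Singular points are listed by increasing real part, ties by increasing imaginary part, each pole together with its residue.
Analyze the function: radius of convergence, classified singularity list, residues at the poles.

Radius of convergence at 0: 1/12.
At (-5/24) - ((1/24)*sqrt(6887))*i: a pole of order 1; residue ((216/130853)*sqrt(6887))*i.
At (-5/24) + ((1/24)*sqrt(6887))*i: a pole of order 1; residue -((216/130853)*sqrt(6887))*i.
At 1/12: a logarithmic branch point.
At 3/4: an algebraic (square-root) branch point.

Denominator factor (ρ**2 + 5*ρ/12 + 12): discriminant -6887/144, complex-conjugate roots (-5/24) + ((1/24)*sqrt(6887))*i and (-5/24) - ((1/24)*sqrt(6887))*i; poles of order 1, moduli (2)*sqrt(3) and (2)*sqrt(3).
Branch term (-1/20)*sqrt(1 - ρ/(3/4)): its argument vanishes at ρ = 3/4, a square-root branch point, modulus 3/4.
Branch term (8/5)*log(1 - ρ/(1/12)): its argument vanishes at ρ = 1/12, a logarithmic branch point, modulus 1/12.
The radius of convergence is the smallest modulus among the singular points: 1/12.
The branch terms are analytic at (-5/24) - ((1/24)*sqrt(6887))*i and contribute nothing to the residue; only the rational part matters.
The factor ρ**2 + 5*ρ/12 + 12 splits as (ρ - a)(ρ - a') with a = (-5/24) - ((1/24)*sqrt(6887))*i, a' = (-5/24) + ((1/24)*sqrt(6887))*i. At the order-1 pole a set g(ρ) = (ρ - a)*(rational part) = [18/19] / (ρ - a').
Simple pole: residue = g(a) at a = (-5/24) - ((1/24)*sqrt(6887))*i, which is ((216/130853)*sqrt(6887))*i.
The branch terms are analytic at (-5/24) + ((1/24)*sqrt(6887))*i and contribute nothing to the residue; only the rational part matters.
The factor ρ**2 + 5*ρ/12 + 12 splits as (ρ - a)(ρ - a') with a = (-5/24) + ((1/24)*sqrt(6887))*i, a' = (-5/24) - ((1/24)*sqrt(6887))*i. At the order-1 pole a set g(ρ) = (ρ - a)*(rational part) = [18/19] / (ρ - a').
Simple pole: residue = g(a) at a = (-5/24) + ((1/24)*sqrt(6887))*i, which is -((216/130853)*sqrt(6887))*i.
List the singular points by increasing real part (a conjugate pair: the negative imaginary part first).


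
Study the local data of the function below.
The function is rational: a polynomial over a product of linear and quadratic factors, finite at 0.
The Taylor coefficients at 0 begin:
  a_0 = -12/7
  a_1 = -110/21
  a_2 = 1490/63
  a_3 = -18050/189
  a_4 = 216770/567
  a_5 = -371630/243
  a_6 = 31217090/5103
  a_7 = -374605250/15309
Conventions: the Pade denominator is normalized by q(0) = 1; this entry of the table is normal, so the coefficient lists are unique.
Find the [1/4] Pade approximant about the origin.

The Pade approximant has numerator coefficients [-12/7, -137868838/11044023]; denominator coefficients [1, 46677863/11044023, 9739810/11044023, -1040060/11044023, 109480/11044023].


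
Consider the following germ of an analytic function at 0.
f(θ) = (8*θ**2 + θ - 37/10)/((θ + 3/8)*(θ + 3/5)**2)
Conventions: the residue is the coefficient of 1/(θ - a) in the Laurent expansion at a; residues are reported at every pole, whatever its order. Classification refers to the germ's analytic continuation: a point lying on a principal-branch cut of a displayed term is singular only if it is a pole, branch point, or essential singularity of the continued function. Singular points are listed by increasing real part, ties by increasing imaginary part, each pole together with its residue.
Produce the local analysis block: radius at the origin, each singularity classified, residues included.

Radius of convergence at 0: 3/8.
At -3/5: a pole of order 2; residue 5368/81.
At -3/8: a pole of order 1; residue -4720/81.

Denominator factor (θ + 3/5)^2: pole of order 2 at -3/5, modulus 3/5.
Denominator factor (θ + 3/8): pole of order 1 at -3/8, modulus 3/8.
The radius of convergence is the smallest modulus among the singular points: 3/8.
At the order-2 pole -3/5 set g(θ) = (θ - (-3/5))^2*f(θ) = (8*θ**2 + θ - 37/10)/(θ + 3/8).
Order-2 pole: residue = g'(a); g'(-3/5) = 5368/81, so the residue is 5368/81.
At the order-1 pole -3/8 set g(θ) = (θ - (-3/8))*f(θ) = (8*θ**2 + θ - 37/10)/(θ + 3/5)**2.
Simple pole: residue = g(a) at a = -3/8, which is -4720/81.
List the singular points by increasing real part (a conjugate pair: the negative imaginary part first).


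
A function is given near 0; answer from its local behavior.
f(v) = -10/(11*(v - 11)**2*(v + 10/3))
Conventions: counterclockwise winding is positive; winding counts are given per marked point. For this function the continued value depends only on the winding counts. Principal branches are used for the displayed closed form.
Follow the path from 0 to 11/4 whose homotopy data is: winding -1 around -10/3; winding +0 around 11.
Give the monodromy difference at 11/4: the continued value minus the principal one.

Continued minus principal equals 0.

The function is rational, hence single-valued: continuing it around any pole returns the same value, so the difference is 0.


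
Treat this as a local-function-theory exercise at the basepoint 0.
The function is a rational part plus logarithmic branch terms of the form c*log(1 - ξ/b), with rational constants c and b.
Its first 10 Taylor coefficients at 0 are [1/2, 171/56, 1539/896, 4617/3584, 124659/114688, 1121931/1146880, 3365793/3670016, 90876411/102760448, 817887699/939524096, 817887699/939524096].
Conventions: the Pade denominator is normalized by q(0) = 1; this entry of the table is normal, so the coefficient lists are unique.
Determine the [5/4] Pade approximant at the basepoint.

Taylor coefficients needed (read off): a_0 = 1/2, a_1 = 171/56, a_2 = 1539/896, a_3 = 4617/3584, a_4 = 124659/114688, a_5 = 1121931/1146880, a_6 = 3365793/3670016, a_7 = 90876411/102760448, a_8 = 817887699/939524096, a_9 = 817887699/939524096.
Write the denominator as Q(ξ) = 1 + q1*ξ + q2*ξ^2 + q3*ξ^3 + q4*ξ^4. Requiring Q*f - P = O(ξ^10) with deg P <= 5 kills the coefficients of ξ^6..ξ^9 in Q*f:
  ξ^6: a_6 + q1*a_5 + q2*a_4 + q3*a_3 + q4*a_2 = 0, i.e. 3365793/3670016 + (1121931/1146880)*q1 + (124659/114688)*q2 + (4617/3584)*q3 + (1539/896)*q4 = 0.
  ξ^7: a_7 + q1*a_6 + q2*a_5 + q3*a_4 + q4*a_3 = 0, i.e. 90876411/102760448 + (3365793/3670016)*q1 + (1121931/1146880)*q2 + (124659/114688)*q3 + (4617/3584)*q4 = 0.
  ξ^8: a_8 + q1*a_7 + q2*a_6 + q3*a_5 + q4*a_4 = 0, i.e. 817887699/939524096 + (90876411/102760448)*q1 + (3365793/3670016)*q2 + (1121931/1146880)*q3 + (124659/114688)*q4 = 0.
  ξ^9: a_9 + q1*a_8 + q2*a_7 + q3*a_6 + q4*a_5 = 0, i.e. 817887699/939524096 + (817887699/939524096)*q1 + (90876411/102760448)*q2 + (3365793/3670016)*q3 + (1121931/1146880)*q4 = 0.
Solving this linear system: q1 = -5/2, q2 = 135/64, q3 = -1215/1792, q4 = 3645/57344.
The numerator is Q*f truncated at degree 5: P0 = a_0 = 1/2; P1 = a_1 + q1*a_0 = 101/56; P2 = a_2 + q1*a_1 + q2*a_0 = -1089/224; P3 = a_3 + q1*a_2 + q2*a_1 + q3*a_0 = 11097/3584; P4 = a_4 + q1*a_3 + q2*a_2 + q3*a_1 + q4*a_0 = -220401/401408; P5 = a_5 + q1*a_4 + q2*a_3 + q3*a_2 + q4*a_1 = 124659/16056320.

The Pade approximant has numerator coefficients [1/2, 101/56, -1089/224, 11097/3584, -220401/401408, 124659/16056320]; denominator coefficients [1, -5/2, 135/64, -1215/1792, 3645/57344].


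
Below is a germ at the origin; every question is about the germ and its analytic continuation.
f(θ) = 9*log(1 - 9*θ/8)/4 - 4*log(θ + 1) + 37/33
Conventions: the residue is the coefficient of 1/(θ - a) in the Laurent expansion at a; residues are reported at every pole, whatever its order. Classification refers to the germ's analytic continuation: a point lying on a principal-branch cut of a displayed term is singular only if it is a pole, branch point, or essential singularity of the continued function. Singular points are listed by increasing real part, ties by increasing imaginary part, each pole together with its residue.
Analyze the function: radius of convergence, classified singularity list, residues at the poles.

Branch term (9/4)*log(1 - θ/(8/9)): its argument vanishes at θ = 8/9, a logarithmic branch point, modulus 8/9.
Branch term (-4)*log(1 - θ/(-1)): its argument vanishes at θ = -1, a logarithmic branch point, modulus 1.
The radius of convergence is the smallest modulus among the singular points: 8/9.
List the singular points by increasing real part (a conjugate pair: the negative imaginary part first).

Radius of convergence at 0: 8/9.
At -1: a logarithmic branch point.
At 8/9: a logarithmic branch point.


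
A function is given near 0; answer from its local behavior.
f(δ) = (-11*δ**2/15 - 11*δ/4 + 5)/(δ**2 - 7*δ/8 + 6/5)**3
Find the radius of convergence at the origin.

Denominator factor (δ**2 - 7*δ/8 + 6/5)^3: discriminant -1291/320, complex-conjugate roots (7/16) + ((1/80)*sqrt(6455))*i and (7/16) - ((1/80)*sqrt(6455))*i; poles of order 3, moduli (1/5)*sqrt(30) and (1/5)*sqrt(30).
The radius of convergence is the smallest modulus among the singular points: (1/5)*sqrt(30).

The radius of convergence is (1/5)*sqrt(30).


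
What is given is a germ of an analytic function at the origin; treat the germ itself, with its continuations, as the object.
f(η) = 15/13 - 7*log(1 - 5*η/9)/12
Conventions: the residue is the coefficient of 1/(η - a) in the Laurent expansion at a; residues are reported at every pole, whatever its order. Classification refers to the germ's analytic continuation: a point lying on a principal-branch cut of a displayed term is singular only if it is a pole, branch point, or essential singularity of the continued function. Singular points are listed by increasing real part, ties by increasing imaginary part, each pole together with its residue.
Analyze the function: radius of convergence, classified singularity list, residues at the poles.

Branch term (-7/12)*log(1 - η/(9/5)): its argument vanishes at η = 9/5, a logarithmic branch point, modulus 9/5.
The radius of convergence is the smallest modulus among the singular points: 9/5.

Radius of convergence at 0: 9/5.
At 9/5: a logarithmic branch point.


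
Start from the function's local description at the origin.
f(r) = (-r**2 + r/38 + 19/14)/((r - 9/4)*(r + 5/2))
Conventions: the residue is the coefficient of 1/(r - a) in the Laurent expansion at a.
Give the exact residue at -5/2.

At the order-1 pole -5/2 set g(r) = (r - (-5/2))*f(r) = (-r**2 + r/38 + 19/14)/(r - 9/4).
Simple pole: residue = g(a) at a = -5/2, which is 2638/2527.

The residue is 2638/2527.


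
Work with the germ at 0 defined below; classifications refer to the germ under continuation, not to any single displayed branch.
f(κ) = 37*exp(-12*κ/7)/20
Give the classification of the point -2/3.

The point is a regular point.

There is no denominator, hence no pole anywhere.
The factor exp(-12*κ/7) is entire.
So the germ continues analytically to -2/3.


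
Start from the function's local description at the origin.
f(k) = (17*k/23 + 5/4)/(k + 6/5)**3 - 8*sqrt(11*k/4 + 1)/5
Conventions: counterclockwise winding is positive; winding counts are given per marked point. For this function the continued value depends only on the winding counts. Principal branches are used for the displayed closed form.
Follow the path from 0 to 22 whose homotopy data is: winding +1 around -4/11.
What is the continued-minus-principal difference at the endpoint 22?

Continued minus principal equals (8/5)*sqrt(246).

The rational part is single-valued and drops out of the difference; each branch term changes only by its own monodromy.
(-8/5)*sqrt(1 - k/(-4/11)): winding +1 is odd, the square root flips sign, contributing -2*(-8/5)*sqrt(1 - (22)/(-4/11)) = -2*(-8/5)*sqrt(123/2) = (8/5)*sqrt(246).
Summing the contributions at k = 22 gives (8/5)*sqrt(246).


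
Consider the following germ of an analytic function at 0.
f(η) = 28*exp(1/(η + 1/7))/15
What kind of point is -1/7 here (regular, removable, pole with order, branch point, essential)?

The exponent 1/(η - (-1/7)) has a pole at -1/7, so exp(1/(η - (-1/7))) takes every nonzero value near it: an essential singularity (not a pole of any order).

The point is an essential singularity.


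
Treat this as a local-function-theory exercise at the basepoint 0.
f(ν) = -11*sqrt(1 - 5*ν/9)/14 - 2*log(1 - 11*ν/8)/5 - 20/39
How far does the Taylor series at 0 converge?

Branch term (-2/5)*log(1 - ν/(8/11)): its argument vanishes at ν = 8/11, a logarithmic branch point, modulus 8/11.
Branch term (-11/14)*sqrt(1 - ν/(9/5)): its argument vanishes at ν = 9/5, a square-root branch point, modulus 9/5.
The radius of convergence is the smallest modulus among the singular points: 8/11.

The radius of convergence is 8/11.
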